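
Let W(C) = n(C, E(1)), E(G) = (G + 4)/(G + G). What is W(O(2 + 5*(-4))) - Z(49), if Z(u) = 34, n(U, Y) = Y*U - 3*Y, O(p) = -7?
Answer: -59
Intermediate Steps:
E(G) = (4 + G)/(2*G) (E(G) = (4 + G)/((2*G)) = (4 + G)*(1/(2*G)) = (4 + G)/(2*G))
n(U, Y) = -3*Y + U*Y (n(U, Y) = U*Y - 3*Y = -3*Y + U*Y)
W(C) = -15/2 + 5*C/2 (W(C) = ((½)*(4 + 1)/1)*(-3 + C) = ((½)*1*5)*(-3 + C) = 5*(-3 + C)/2 = -15/2 + 5*C/2)
W(O(2 + 5*(-4))) - Z(49) = (-15/2 + (5/2)*(-7)) - 1*34 = (-15/2 - 35/2) - 34 = -25 - 34 = -59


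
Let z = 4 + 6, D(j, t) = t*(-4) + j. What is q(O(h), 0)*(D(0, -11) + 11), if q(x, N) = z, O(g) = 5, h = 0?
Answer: 550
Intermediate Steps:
D(j, t) = j - 4*t (D(j, t) = -4*t + j = j - 4*t)
z = 10
q(x, N) = 10
q(O(h), 0)*(D(0, -11) + 11) = 10*((0 - 4*(-11)) + 11) = 10*((0 + 44) + 11) = 10*(44 + 11) = 10*55 = 550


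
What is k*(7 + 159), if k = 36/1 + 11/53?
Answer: 318554/53 ≈ 6010.5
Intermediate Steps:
k = 1919/53 (k = 36*1 + 11*(1/53) = 36 + 11/53 = 1919/53 ≈ 36.208)
k*(7 + 159) = 1919*(7 + 159)/53 = (1919/53)*166 = 318554/53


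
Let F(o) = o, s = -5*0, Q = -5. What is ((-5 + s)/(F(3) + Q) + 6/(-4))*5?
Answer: 5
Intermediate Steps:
s = 0
((-5 + s)/(F(3) + Q) + 6/(-4))*5 = ((-5 + 0)/(3 - 5) + 6/(-4))*5 = (-5/(-2) + 6*(-¼))*5 = (-5*(-½) - 3/2)*5 = (5/2 - 3/2)*5 = 1*5 = 5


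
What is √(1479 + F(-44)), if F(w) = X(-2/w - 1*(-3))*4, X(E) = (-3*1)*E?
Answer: 3*√19393/11 ≈ 37.980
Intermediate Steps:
X(E) = -3*E
F(w) = -36 + 24/w (F(w) = -3*(-2/w - 1*(-3))*4 = -3*(-2/w + 3)*4 = -3*(3 - 2/w)*4 = (-9 + 6/w)*4 = -36 + 24/w)
√(1479 + F(-44)) = √(1479 + (-36 + 24/(-44))) = √(1479 + (-36 + 24*(-1/44))) = √(1479 + (-36 - 6/11)) = √(1479 - 402/11) = √(15867/11) = 3*√19393/11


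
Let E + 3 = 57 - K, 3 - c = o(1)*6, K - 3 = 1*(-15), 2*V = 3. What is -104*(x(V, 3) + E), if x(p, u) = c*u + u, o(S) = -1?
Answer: -9984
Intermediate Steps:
V = 3/2 (V = (1/2)*3 = 3/2 ≈ 1.5000)
K = -12 (K = 3 + 1*(-15) = 3 - 15 = -12)
c = 9 (c = 3 - (-1)*6 = 3 - 1*(-6) = 3 + 6 = 9)
x(p, u) = 10*u (x(p, u) = 9*u + u = 10*u)
E = 66 (E = -3 + (57 - 1*(-12)) = -3 + (57 + 12) = -3 + 69 = 66)
-104*(x(V, 3) + E) = -104*(10*3 + 66) = -104*(30 + 66) = -104*96 = -9984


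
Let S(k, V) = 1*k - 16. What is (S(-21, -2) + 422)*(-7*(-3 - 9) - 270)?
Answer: -71610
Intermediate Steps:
S(k, V) = -16 + k (S(k, V) = k - 16 = -16 + k)
(S(-21, -2) + 422)*(-7*(-3 - 9) - 270) = ((-16 - 21) + 422)*(-7*(-3 - 9) - 270) = (-37 + 422)*(-7*(-12) - 270) = 385*(84 - 270) = 385*(-186) = -71610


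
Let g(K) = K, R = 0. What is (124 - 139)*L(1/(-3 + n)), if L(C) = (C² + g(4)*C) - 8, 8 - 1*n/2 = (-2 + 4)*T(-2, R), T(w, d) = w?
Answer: 17215/147 ≈ 117.11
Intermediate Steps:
n = 24 (n = 16 - 2*(-2 + 4)*(-2) = 16 - 4*(-2) = 16 - 2*(-4) = 16 + 8 = 24)
L(C) = -8 + C² + 4*C (L(C) = (C² + 4*C) - 8 = -8 + C² + 4*C)
(124 - 139)*L(1/(-3 + n)) = (124 - 139)*(-8 + (1/(-3 + 24))² + 4/(-3 + 24)) = -15*(-8 + (1/21)² + 4/21) = -15*(-8 + (1/21)² + 4*(1/21)) = -15*(-8 + 1/441 + 4/21) = -15*(-3443/441) = 17215/147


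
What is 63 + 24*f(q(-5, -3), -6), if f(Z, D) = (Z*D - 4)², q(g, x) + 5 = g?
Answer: 75327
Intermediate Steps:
q(g, x) = -5 + g
f(Z, D) = (-4 + D*Z)² (f(Z, D) = (D*Z - 4)² = (-4 + D*Z)²)
63 + 24*f(q(-5, -3), -6) = 63 + 24*(-4 - 6*(-5 - 5))² = 63 + 24*(-4 - 6*(-10))² = 63 + 24*(-4 + 60)² = 63 + 24*56² = 63 + 24*3136 = 63 + 75264 = 75327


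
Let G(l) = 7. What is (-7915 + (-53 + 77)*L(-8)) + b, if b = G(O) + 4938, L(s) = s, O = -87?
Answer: -3162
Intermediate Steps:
b = 4945 (b = 7 + 4938 = 4945)
(-7915 + (-53 + 77)*L(-8)) + b = (-7915 + (-53 + 77)*(-8)) + 4945 = (-7915 + 24*(-8)) + 4945 = (-7915 - 192) + 4945 = -8107 + 4945 = -3162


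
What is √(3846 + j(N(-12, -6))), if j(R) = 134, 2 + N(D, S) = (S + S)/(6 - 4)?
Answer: 2*√995 ≈ 63.087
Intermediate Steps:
N(D, S) = -2 + S (N(D, S) = -2 + (S + S)/(6 - 4) = -2 + (2*S)/2 = -2 + (2*S)*(½) = -2 + S)
√(3846 + j(N(-12, -6))) = √(3846 + 134) = √3980 = 2*√995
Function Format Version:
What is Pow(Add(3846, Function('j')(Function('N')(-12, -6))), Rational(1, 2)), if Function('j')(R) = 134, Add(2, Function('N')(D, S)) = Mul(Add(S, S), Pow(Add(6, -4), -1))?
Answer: Mul(2, Pow(995, Rational(1, 2))) ≈ 63.087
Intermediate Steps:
Function('N')(D, S) = Add(-2, S) (Function('N')(D, S) = Add(-2, Mul(Add(S, S), Pow(Add(6, -4), -1))) = Add(-2, Mul(Mul(2, S), Pow(2, -1))) = Add(-2, Mul(Mul(2, S), Rational(1, 2))) = Add(-2, S))
Pow(Add(3846, Function('j')(Function('N')(-12, -6))), Rational(1, 2)) = Pow(Add(3846, 134), Rational(1, 2)) = Pow(3980, Rational(1, 2)) = Mul(2, Pow(995, Rational(1, 2)))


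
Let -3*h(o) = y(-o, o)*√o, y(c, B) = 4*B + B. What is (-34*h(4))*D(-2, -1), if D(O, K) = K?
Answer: -1360/3 ≈ -453.33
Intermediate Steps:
y(c, B) = 5*B
h(o) = -5*o^(3/2)/3 (h(o) = -5*o*√o/3 = -5*o^(3/2)/3)
(-34*h(4))*D(-2, -1) = -(-170)*4^(3/2)/3*(-1) = -(-170)*8/3*(-1) = -34*(-40/3)*(-1) = (1360/3)*(-1) = -1360/3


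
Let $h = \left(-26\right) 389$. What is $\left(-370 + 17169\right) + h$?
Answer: $6685$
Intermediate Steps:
$h = -10114$
$\left(-370 + 17169\right) + h = \left(-370 + 17169\right) - 10114 = 16799 - 10114 = 6685$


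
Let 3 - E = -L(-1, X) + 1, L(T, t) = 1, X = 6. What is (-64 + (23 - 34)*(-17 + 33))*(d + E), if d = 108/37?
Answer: -52560/37 ≈ -1420.5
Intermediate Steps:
E = 3 (E = 3 - (-1*1 + 1) = 3 - (-1 + 1) = 3 - 1*0 = 3 + 0 = 3)
d = 108/37 (d = 108*(1/37) = 108/37 ≈ 2.9189)
(-64 + (23 - 34)*(-17 + 33))*(d + E) = (-64 + (23 - 34)*(-17 + 33))*(108/37 + 3) = (-64 - 11*16)*(219/37) = (-64 - 176)*(219/37) = -240*219/37 = -52560/37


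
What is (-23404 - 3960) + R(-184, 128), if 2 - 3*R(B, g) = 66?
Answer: -82156/3 ≈ -27385.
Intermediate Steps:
R(B, g) = -64/3 (R(B, g) = 2/3 - 1/3*66 = 2/3 - 22 = -64/3)
(-23404 - 3960) + R(-184, 128) = (-23404 - 3960) - 64/3 = -27364 - 64/3 = -82156/3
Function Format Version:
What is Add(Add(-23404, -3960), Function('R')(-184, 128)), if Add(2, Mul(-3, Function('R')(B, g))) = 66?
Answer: Rational(-82156, 3) ≈ -27385.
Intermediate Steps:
Function('R')(B, g) = Rational(-64, 3) (Function('R')(B, g) = Add(Rational(2, 3), Mul(Rational(-1, 3), 66)) = Add(Rational(2, 3), -22) = Rational(-64, 3))
Add(Add(-23404, -3960), Function('R')(-184, 128)) = Add(Add(-23404, -3960), Rational(-64, 3)) = Add(-27364, Rational(-64, 3)) = Rational(-82156, 3)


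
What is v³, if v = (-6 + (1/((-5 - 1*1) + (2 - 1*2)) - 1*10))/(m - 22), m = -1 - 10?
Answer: 912673/7762392 ≈ 0.11758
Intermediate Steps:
m = -11
v = 97/198 (v = (-6 + (1/((-5 - 1*1) + (2 - 1*2)) - 1*10))/(-11 - 22) = (-6 + (1/((-5 - 1) + (2 - 2)) - 10))/(-33) = (-6 + (1/(-6 + 0) - 10))*(-1/33) = (-6 + (1/(-6) - 10))*(-1/33) = (-6 + (-⅙ - 10))*(-1/33) = (-6 - 61/6)*(-1/33) = -97/6*(-1/33) = 97/198 ≈ 0.48990)
v³ = (97/198)³ = 912673/7762392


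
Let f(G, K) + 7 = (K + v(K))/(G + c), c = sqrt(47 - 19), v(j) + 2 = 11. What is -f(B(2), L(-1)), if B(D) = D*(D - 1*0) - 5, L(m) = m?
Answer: 181/27 - 16*sqrt(7)/27 ≈ 5.1358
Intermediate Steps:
B(D) = -5 + D**2 (B(D) = D*(D + 0) - 5 = D*D - 5 = D**2 - 5 = -5 + D**2)
v(j) = 9 (v(j) = -2 + 11 = 9)
c = 2*sqrt(7) (c = sqrt(28) = 2*sqrt(7) ≈ 5.2915)
f(G, K) = -7 + (9 + K)/(G + 2*sqrt(7)) (f(G, K) = -7 + (K + 9)/(G + 2*sqrt(7)) = -7 + (9 + K)/(G + 2*sqrt(7)))
-f(B(2), L(-1)) = -(9 - 1 - 14*sqrt(7) - 7*(-5 + 2**2))/((-5 + 2**2) + 2*sqrt(7)) = -(9 - 1 - 14*sqrt(7) - 7*(-5 + 4))/((-5 + 4) + 2*sqrt(7)) = -(9 - 1 - 14*sqrt(7) - 7*(-1))/(-1 + 2*sqrt(7)) = -(9 - 1 - 14*sqrt(7) + 7)/(-1 + 2*sqrt(7)) = -(15 - 14*sqrt(7))/(-1 + 2*sqrt(7))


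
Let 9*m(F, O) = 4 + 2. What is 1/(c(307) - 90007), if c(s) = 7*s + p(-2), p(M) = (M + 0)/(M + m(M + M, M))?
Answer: -2/175713 ≈ -1.1382e-5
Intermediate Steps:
m(F, O) = 2/3 (m(F, O) = (4 + 2)/9 = (1/9)*6 = 2/3)
p(M) = M/(2/3 + M) (p(M) = (M + 0)/(M + 2/3) = M/(2/3 + M))
c(s) = 3/2 + 7*s (c(s) = 7*s + 3*(-2)/(2 + 3*(-2)) = 7*s + 3*(-2)/(2 - 6) = 7*s + 3*(-2)/(-4) = 7*s + 3*(-2)*(-1/4) = 7*s + 3/2 = 3/2 + 7*s)
1/(c(307) - 90007) = 1/((3/2 + 7*307) - 90007) = 1/((3/2 + 2149) - 90007) = 1/(4301/2 - 90007) = 1/(-175713/2) = -2/175713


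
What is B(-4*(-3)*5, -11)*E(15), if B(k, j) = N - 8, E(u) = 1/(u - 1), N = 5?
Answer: -3/14 ≈ -0.21429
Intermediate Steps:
E(u) = 1/(-1 + u)
B(k, j) = -3 (B(k, j) = 5 - 8 = -3)
B(-4*(-3)*5, -11)*E(15) = -3/(-1 + 15) = -3/14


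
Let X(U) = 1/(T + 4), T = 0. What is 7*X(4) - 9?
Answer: -29/4 ≈ -7.2500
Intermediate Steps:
X(U) = ¼ (X(U) = 1/(0 + 4) = 1/4 = ¼)
7*X(4) - 9 = 7*(¼) - 9 = 7/4 - 9 = -29/4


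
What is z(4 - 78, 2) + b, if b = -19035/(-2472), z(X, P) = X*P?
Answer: -115607/824 ≈ -140.30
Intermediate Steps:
z(X, P) = P*X
b = 6345/824 (b = -19035*(-1/2472) = 6345/824 ≈ 7.7002)
z(4 - 78, 2) + b = 2*(4 - 78) + 6345/824 = 2*(-74) + 6345/824 = -148 + 6345/824 = -115607/824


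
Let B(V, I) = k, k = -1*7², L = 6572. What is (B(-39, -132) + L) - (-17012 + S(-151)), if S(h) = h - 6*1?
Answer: 23692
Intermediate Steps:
S(h) = -6 + h (S(h) = h - 6 = -6 + h)
k = -49 (k = -1*49 = -49)
B(V, I) = -49
(B(-39, -132) + L) - (-17012 + S(-151)) = (-49 + 6572) - (-17012 + (-6 - 151)) = 6523 - (-17012 - 157) = 6523 - 1*(-17169) = 6523 + 17169 = 23692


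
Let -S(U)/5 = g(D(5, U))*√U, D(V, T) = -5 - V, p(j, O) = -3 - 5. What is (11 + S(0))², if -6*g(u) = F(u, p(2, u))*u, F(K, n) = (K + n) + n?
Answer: 121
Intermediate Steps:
p(j, O) = -8
F(K, n) = K + 2*n
g(u) = -u*(-16 + u)/6 (g(u) = -(u + 2*(-8))*u/6 = -(u - 16)*u/6 = -(-16 + u)*u/6 = -u*(-16 + u)/6)
S(U) = 650*√U/3 (S(U) = -5*(-5 - 1*5)*(16 - (-5 - 1*5))/6*√U = -5*(-5 - 5)*(16 - (-5 - 5))/6*√U = -5*(⅙)*(-10)*(16 - 1*(-10))*√U = -5*(⅙)*(-10)*(16 + 10)*√U = -5*(⅙)*(-10)*26*√U = -(-650)*√U/3 = 650*√U/3)
(11 + S(0))² = (11 + 650*√0/3)² = (11 + (650/3)*0)² = (11 + 0)² = 11² = 121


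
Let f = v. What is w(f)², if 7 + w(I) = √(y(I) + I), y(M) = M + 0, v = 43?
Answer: (7 - √86)² ≈ 5.1693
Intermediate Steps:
f = 43
y(M) = M
w(I) = -7 + √2*√I (w(I) = -7 + √(I + I) = -7 + √(2*I) = -7 + √2*√I)
w(f)² = (-7 + √2*√43)² = (-7 + √86)²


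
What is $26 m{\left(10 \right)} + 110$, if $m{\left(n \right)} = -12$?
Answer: $-202$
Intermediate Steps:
$26 m{\left(10 \right)} + 110 = 26 \left(-12\right) + 110 = -312 + 110 = -202$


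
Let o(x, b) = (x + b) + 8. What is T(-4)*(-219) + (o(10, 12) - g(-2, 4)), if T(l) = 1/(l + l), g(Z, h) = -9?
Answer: 531/8 ≈ 66.375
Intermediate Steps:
o(x, b) = 8 + b + x (o(x, b) = (b + x) + 8 = 8 + b + x)
T(l) = 1/(2*l)
T(-4)*(-219) + (o(10, 12) - g(-2, 4)) = ((½)/(-4))*(-219) + ((8 + 12 + 10) - 1*(-9)) = ((½)*(-¼))*(-219) + (30 + 9) = -⅛*(-219) + 39 = 219/8 + 39 = 531/8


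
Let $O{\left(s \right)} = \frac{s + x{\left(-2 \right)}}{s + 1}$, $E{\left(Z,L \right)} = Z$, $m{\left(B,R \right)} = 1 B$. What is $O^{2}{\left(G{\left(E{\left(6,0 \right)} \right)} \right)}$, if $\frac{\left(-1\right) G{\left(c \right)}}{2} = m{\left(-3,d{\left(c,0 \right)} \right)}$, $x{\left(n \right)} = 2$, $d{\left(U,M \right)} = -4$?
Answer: $\frac{64}{49} \approx 1.3061$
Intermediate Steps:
$m{\left(B,R \right)} = B$
$G{\left(c \right)} = 6$ ($G{\left(c \right)} = \left(-2\right) \left(-3\right) = 6$)
$O{\left(s \right)} = \frac{2 + s}{1 + s}$ ($O{\left(s \right)} = \frac{s + 2}{s + 1} = \frac{2 + s}{1 + s}$)
$O^{2}{\left(G{\left(E{\left(6,0 \right)} \right)} \right)} = \left(\frac{2 + 6}{1 + 6}\right)^{2} = \left(\frac{1}{7} \cdot 8\right)^{2} = \left(\frac{8}{7}\right)^{2} = \frac{64}{49}$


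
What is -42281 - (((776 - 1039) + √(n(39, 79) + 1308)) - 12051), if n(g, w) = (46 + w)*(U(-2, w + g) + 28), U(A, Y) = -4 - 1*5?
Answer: -29967 - √3683 ≈ -30028.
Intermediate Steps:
U(A, Y) = -9 (U(A, Y) = -4 - 5 = -9)
n(g, w) = 874 + 19*w (n(g, w) = (46 + w)*(-9 + 28) = (46 + w)*19 = 874 + 19*w)
-42281 - (((776 - 1039) + √(n(39, 79) + 1308)) - 12051) = -42281 - (((776 - 1039) + √((874 + 19*79) + 1308)) - 12051) = -42281 - ((-263 + √((874 + 1501) + 1308)) - 12051) = -42281 - ((-263 + √(2375 + 1308)) - 12051) = -42281 - ((-263 + √3683) - 12051) = -42281 - (-12314 + √3683) = -42281 + (12314 - √3683) = -29967 - √3683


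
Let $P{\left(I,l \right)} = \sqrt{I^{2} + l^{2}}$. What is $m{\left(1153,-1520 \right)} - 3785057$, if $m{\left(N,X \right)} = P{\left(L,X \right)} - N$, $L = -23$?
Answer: $-3786210 + \sqrt{2310929} \approx -3.7847 \cdot 10^{6}$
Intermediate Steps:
$m{\left(N,X \right)} = \sqrt{529 + X^{2}} - N$ ($m{\left(N,X \right)} = \sqrt{\left(-23\right)^{2} + X^{2}} - N = \sqrt{529 + X^{2}} - N$)
$m{\left(1153,-1520 \right)} - 3785057 = \left(\sqrt{529 + \left(-1520\right)^{2}} - 1153\right) - 3785057 = \left(\sqrt{529 + 2310400} - 1153\right) - 3785057 = \left(\sqrt{2310929} - 1153\right) - 3785057 = \left(-1153 + \sqrt{2310929}\right) - 3785057 = -3786210 + \sqrt{2310929}$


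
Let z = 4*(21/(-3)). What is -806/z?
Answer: 403/14 ≈ 28.786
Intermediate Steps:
z = -28 (z = 4*(21*(-1/3)) = 4*(-7) = -28)
-806/z = -806/(-28) = -806*(-1/28) = 403/14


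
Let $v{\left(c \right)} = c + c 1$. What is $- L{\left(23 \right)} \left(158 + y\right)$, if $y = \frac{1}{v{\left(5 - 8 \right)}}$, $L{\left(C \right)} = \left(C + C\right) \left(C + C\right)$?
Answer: $- \frac{1001926}{3} \approx -3.3398 \cdot 10^{5}$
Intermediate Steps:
$v{\left(c \right)} = 2 c$ ($v{\left(c \right)} = c + c = 2 c$)
$L{\left(C \right)} = 4 C^{2}$ ($L{\left(C \right)} = 2 C 2 C = 4 C^{2}$)
$y = - \frac{1}{6}$ ($y = \frac{1}{2 \left(5 - 8\right)} = \frac{1}{2 \left(-3\right)} = \frac{1}{-6} = - \frac{1}{6} \approx -0.16667$)
$- L{\left(23 \right)} \left(158 + y\right) = - 4 \cdot 23^{2} \left(158 - \frac{1}{6}\right) = - 4 \cdot 529 \cdot \frac{947}{6} = \left(-1\right) 2116 \cdot \frac{947}{6} = \left(-2116\right) \frac{947}{6} = - \frac{1001926}{3}$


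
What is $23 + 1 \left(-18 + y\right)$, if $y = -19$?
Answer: $-14$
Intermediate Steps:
$23 + 1 \left(-18 + y\right) = 23 + 1 \left(-18 - 19\right) = 23 + 1 \left(-37\right) = 23 - 37 = -14$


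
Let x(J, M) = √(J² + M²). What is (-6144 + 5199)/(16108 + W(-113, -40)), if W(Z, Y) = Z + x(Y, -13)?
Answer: -15115275/255838256 + 945*√1769/255838256 ≈ -0.058926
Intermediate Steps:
W(Z, Y) = Z + √(169 + Y²) (W(Z, Y) = Z + √(Y² + (-13)²) = Z + √(Y² + 169) = Z + √(169 + Y²))
(-6144 + 5199)/(16108 + W(-113, -40)) = (-6144 + 5199)/(16108 + (-113 + √(169 + (-40)²))) = -945/(16108 + (-113 + √(169 + 1600))) = -945/(16108 + (-113 + √1769)) = -945/(15995 + √1769)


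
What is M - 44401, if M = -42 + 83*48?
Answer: -40459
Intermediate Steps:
M = 3942 (M = -42 + 3984 = 3942)
M - 44401 = 3942 - 44401 = -40459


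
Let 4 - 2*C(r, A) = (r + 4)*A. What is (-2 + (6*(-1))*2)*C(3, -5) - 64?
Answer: -337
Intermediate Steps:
C(r, A) = 2 - A*(4 + r)/2 (C(r, A) = 2 - (r + 4)*A/2 = 2 - (4 + r)*A/2 = 2 - A*(4 + r)/2)
(-2 + (6*(-1))*2)*C(3, -5) - 64 = (-2 + (6*(-1))*2)*(2 - 2*(-5) - ½*(-5)*3) - 64 = (-2 - 6*2)*(2 + 10 + 15/2) - 64 = (-2 - 12)*(39/2) - 64 = -14*39/2 - 64 = -273 - 64 = -337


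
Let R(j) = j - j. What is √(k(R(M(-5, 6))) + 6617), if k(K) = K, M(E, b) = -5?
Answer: √6617 ≈ 81.345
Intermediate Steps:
R(j) = 0
√(k(R(M(-5, 6))) + 6617) = √(0 + 6617) = √6617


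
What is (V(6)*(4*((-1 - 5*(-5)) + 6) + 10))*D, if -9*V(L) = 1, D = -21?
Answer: 910/3 ≈ 303.33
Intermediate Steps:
V(L) = -1/9 (V(L) = -1/9*1 = -1/9)
(V(6)*(4*((-1 - 5*(-5)) + 6) + 10))*D = -(4*((-1 - 5*(-5)) + 6) + 10)/9*(-21) = -(4*((-1 + 25) + 6) + 10)/9*(-21) = -(4*(24 + 6) + 10)/9*(-21) = -(4*30 + 10)/9*(-21) = -(120 + 10)/9*(-21) = -1/9*130*(-21) = -130/9*(-21) = 910/3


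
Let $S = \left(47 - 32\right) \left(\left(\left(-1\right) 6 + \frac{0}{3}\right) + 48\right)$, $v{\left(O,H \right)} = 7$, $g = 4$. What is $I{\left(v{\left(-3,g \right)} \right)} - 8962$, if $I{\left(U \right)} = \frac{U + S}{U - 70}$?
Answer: $- \frac{80749}{9} \approx -8972.1$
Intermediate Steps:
$S = 630$ ($S = 15 \left(\left(-6 + 0 \cdot \frac{1}{3}\right) + 48\right) = 15 \left(\left(-6 + 0\right) + 48\right) = 15 \left(-6 + 48\right) = 15 \cdot 42 = 630$)
$I{\left(U \right)} = \frac{630 + U}{-70 + U}$ ($I{\left(U \right)} = \frac{U + 630}{U - 70} = \frac{630 + U}{-70 + U}$)
$I{\left(v{\left(-3,g \right)} \right)} - 8962 = \frac{630 + 7}{-70 + 7} - 8962 = \frac{1}{-63} \cdot 637 - 8962 = \left(- \frac{1}{63}\right) 637 - 8962 = - \frac{91}{9} - 8962 = - \frac{80749}{9}$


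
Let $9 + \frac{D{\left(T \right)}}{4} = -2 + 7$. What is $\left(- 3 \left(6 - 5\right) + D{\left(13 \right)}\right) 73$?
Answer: $-1387$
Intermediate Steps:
$D{\left(T \right)} = -16$ ($D{\left(T \right)} = -36 + 4 \left(-2 + 7\right) = -36 + 4 \cdot 5 = -36 + 20 = -16$)
$\left(- 3 \left(6 - 5\right) + D{\left(13 \right)}\right) 73 = \left(- 3 \left(6 - 5\right) - 16\right) 73 = \left(\left(-3\right) 1 - 16\right) 73 = \left(-3 - 16\right) 73 = \left(-19\right) 73 = -1387$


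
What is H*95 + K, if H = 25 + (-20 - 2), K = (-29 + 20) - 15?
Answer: 261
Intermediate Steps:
K = -24 (K = -9 - 15 = -24)
H = 3 (H = 25 - 22 = 3)
H*95 + K = 3*95 - 24 = 285 - 24 = 261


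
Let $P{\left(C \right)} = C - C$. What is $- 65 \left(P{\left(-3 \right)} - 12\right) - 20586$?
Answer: $-19806$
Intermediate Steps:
$P{\left(C \right)} = 0$
$- 65 \left(P{\left(-3 \right)} - 12\right) - 20586 = - 65 \left(0 - 12\right) - 20586 = \left(-65\right) \left(-12\right) - 20586 = 780 - 20586 = -19806$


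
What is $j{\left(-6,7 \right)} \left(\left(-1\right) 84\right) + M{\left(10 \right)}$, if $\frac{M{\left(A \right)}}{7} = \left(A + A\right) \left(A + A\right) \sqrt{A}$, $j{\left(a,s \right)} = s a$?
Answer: $3528 + 2800 \sqrt{10} \approx 12382.0$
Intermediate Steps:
$j{\left(a,s \right)} = a s$
$M{\left(A \right)} = 28 A^{\frac{5}{2}}$ ($M{\left(A \right)} = 7 \left(A + A\right) \left(A + A\right) \sqrt{A} = 7 \cdot 2 A 2 A \sqrt{A} = 7 \cdot 4 A^{2} \sqrt{A} = 7 \cdot 4 A^{\frac{5}{2}} = 28 A^{\frac{5}{2}}$)
$j{\left(-6,7 \right)} \left(\left(-1\right) 84\right) + M{\left(10 \right)} = \left(-6\right) 7 \left(\left(-1\right) 84\right) + 28 \cdot 10^{\frac{5}{2}} = \left(-42\right) \left(-84\right) + 28 \cdot 100 \sqrt{10} = 3528 + 2800 \sqrt{10}$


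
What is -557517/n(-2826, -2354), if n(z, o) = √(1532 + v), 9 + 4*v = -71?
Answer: -185839*√42/84 ≈ -14338.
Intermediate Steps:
v = -20 (v = -9/4 + (¼)*(-71) = -9/4 - 71/4 = -20)
n(z, o) = 6*√42 (n(z, o) = √(1532 - 20) = √1512 = 6*√42)
-557517/n(-2826, -2354) = -557517*√42/252 = -185839*√42/84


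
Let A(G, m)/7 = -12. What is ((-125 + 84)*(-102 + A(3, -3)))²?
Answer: 58155876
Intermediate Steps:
A(G, m) = -84 (A(G, m) = 7*(-12) = -84)
((-125 + 84)*(-102 + A(3, -3)))² = ((-125 + 84)*(-102 - 84))² = (-41*(-186))² = 7626² = 58155876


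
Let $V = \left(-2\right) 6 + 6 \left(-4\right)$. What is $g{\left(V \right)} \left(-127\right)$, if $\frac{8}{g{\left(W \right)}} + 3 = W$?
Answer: $\frac{1016}{39} \approx 26.051$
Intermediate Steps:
$V = -36$ ($V = -12 - 24 = -36$)
$g{\left(W \right)} = \frac{8}{-3 + W}$
$g{\left(V \right)} \left(-127\right) = \frac{8}{-3 - 36} \left(-127\right) = \frac{8}{-39} \left(-127\right) = 8 \left(- \frac{1}{39}\right) \left(-127\right) = \left(- \frac{8}{39}\right) \left(-127\right) = \frac{1016}{39}$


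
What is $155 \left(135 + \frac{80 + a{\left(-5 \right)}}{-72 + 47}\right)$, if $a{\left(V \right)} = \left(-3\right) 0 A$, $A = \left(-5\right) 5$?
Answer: $20429$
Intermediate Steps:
$A = -25$
$a{\left(V \right)} = 0$ ($a{\left(V \right)} = \left(-3\right) 0 \left(-25\right) = 0 \left(-25\right) = 0$)
$155 \left(135 + \frac{80 + a{\left(-5 \right)}}{-72 + 47}\right) = 155 \left(135 + \frac{80 + 0}{-72 + 47}\right) = 155 \left(135 + \frac{80}{-25}\right) = 155 \left(135 + 80 \left(- \frac{1}{25}\right)\right) = 155 \left(135 - \frac{16}{5}\right) = 155 \cdot \frac{659}{5} = 20429$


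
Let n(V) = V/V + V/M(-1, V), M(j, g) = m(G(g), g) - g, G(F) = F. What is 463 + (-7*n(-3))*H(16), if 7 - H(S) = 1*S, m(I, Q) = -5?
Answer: 1241/2 ≈ 620.50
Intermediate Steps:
H(S) = 7 - S
M(j, g) = -5 - g
n(V) = 1 + V/(-5 - V) (n(V) = V/V + V/(-5 - V) = 1 + V/(-5 - V))
463 + (-7*n(-3))*H(16) = 463 + (-35/(5 - 3))*(7 - 1*16) = 463 + (-35/2)*(7 - 16) = 463 - 35/2*(-9) = 463 + 315/2 = 1241/2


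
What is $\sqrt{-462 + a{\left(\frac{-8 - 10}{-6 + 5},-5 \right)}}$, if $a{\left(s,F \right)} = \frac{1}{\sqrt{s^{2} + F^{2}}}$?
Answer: $\frac{\sqrt{-56272062 + 349 \sqrt{349}}}{349} \approx 21.493 i$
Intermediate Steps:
$a{\left(s,F \right)} = \frac{1}{\sqrt{F^{2} + s^{2}}}$
$\sqrt{-462 + a{\left(\frac{-8 - 10}{-6 + 5},-5 \right)}} = \sqrt{-462 + \frac{1}{\sqrt{\left(-5\right)^{2} + \left(\frac{-8 - 10}{-6 + 5}\right)^{2}}}} = \sqrt{-462 + \frac{1}{\sqrt{25 + \left(- \frac{18}{-1}\right)^{2}}}} = \sqrt{-462 + \frac{1}{\sqrt{25 + \left(\left(-18\right) \left(-1\right)\right)^{2}}}} = \sqrt{-462 + \frac{1}{\sqrt{25 + 18^{2}}}} = \sqrt{-462 + \frac{1}{\sqrt{25 + 324}}} = \sqrt{-462 + \frac{1}{\sqrt{349}}} = \sqrt{-462 + \frac{\sqrt{349}}{349}}$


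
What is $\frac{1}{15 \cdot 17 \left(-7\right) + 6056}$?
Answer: $\frac{1}{4271} \approx 0.00023414$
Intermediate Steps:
$\frac{1}{15 \cdot 17 \left(-7\right) + 6056} = \frac{1}{255 \left(-7\right) + 6056} = \frac{1}{-1785 + 6056} = \frac{1}{4271}$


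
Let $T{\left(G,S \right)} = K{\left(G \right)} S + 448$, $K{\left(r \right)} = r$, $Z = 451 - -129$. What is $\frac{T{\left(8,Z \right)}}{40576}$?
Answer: $\frac{159}{1268} \approx 0.12539$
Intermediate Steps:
$Z = 580$ ($Z = 451 + 129 = 580$)
$T{\left(G,S \right)} = 448 + G S$ ($T{\left(G,S \right)} = G S + 448 = 448 + G S$)
$\frac{T{\left(8,Z \right)}}{40576} = \frac{448 + 8 \cdot 580}{40576} = \left(448 + 4640\right) \frac{1}{40576} = 5088 \cdot \frac{1}{40576} = \frac{159}{1268}$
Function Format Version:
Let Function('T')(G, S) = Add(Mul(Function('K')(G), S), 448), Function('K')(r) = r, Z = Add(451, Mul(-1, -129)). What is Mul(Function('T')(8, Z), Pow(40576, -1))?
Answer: Rational(159, 1268) ≈ 0.12539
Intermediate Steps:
Z = 580 (Z = Add(451, 129) = 580)
Function('T')(G, S) = Add(448, Mul(G, S)) (Function('T')(G, S) = Add(Mul(G, S), 448) = Add(448, Mul(G, S)))
Mul(Function('T')(8, Z), Pow(40576, -1)) = Mul(Add(448, Mul(8, 580)), Pow(40576, -1)) = Mul(Add(448, 4640), Rational(1, 40576)) = Mul(5088, Rational(1, 40576)) = Rational(159, 1268)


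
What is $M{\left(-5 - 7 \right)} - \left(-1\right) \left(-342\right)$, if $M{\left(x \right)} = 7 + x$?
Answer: $-347$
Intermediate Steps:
$M{\left(-5 - 7 \right)} - \left(-1\right) \left(-342\right) = \left(7 - 12\right) - \left(-1\right) \left(-342\right) = \left(7 - 12\right) - 342 = -5 - 342 = -347$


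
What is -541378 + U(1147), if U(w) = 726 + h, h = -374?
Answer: -541026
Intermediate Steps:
U(w) = 352 (U(w) = 726 - 374 = 352)
-541378 + U(1147) = -541378 + 352 = -541026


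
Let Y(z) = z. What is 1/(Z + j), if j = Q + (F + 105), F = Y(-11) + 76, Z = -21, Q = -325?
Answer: -1/176 ≈ -0.0056818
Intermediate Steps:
F = 65 (F = -11 + 76 = 65)
j = -155 (j = -325 + (65 + 105) = -325 + 170 = -155)
1/(Z + j) = 1/(-21 - 155) = 1/(-176) = -1/176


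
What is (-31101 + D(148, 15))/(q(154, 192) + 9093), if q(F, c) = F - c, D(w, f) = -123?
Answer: -31224/9055 ≈ -3.4483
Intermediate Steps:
(-31101 + D(148, 15))/(q(154, 192) + 9093) = (-31101 - 123)/((154 - 1*192) + 9093) = -31224/((154 - 192) + 9093) = -31224/(-38 + 9093) = -31224/9055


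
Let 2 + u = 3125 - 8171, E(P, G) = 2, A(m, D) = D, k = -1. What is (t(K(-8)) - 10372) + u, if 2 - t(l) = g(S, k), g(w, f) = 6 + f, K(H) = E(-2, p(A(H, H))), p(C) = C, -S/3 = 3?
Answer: -15423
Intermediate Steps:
S = -9 (S = -3*3 = -9)
u = -5048 (u = -2 + (3125 - 8171) = -2 - 5046 = -5048)
K(H) = 2
t(l) = -3 (t(l) = 2 - (6 - 1) = 2 - 1*5 = 2 - 5 = -3)
(t(K(-8)) - 10372) + u = (-3 - 10372) - 5048 = -10375 - 5048 = -15423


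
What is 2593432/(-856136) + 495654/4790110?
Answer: -749904832786/256311600935 ≈ -2.9258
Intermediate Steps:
2593432/(-856136) + 495654/4790110 = 2593432*(-1/856136) + 495654*(1/4790110) = -324179/107017 + 247827/2395055 = -749904832786/256311600935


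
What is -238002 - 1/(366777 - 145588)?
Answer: -52643424379/221189 ≈ -2.3800e+5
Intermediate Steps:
-238002 - 1/(366777 - 145588) = -238002 - 1/221189 = -52643424379/221189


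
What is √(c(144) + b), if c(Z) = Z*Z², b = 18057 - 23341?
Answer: 10*√29807 ≈ 1726.5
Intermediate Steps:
b = -5284
c(Z) = Z³
√(c(144) + b) = √(144³ - 5284) = √(2985984 - 5284) = √2980700 = 10*√29807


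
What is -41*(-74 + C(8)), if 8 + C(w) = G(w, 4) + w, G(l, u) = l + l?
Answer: 2378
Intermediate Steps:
G(l, u) = 2*l
C(w) = -8 + 3*w (C(w) = -8 + (2*w + w) = -8 + 3*w)
-41*(-74 + C(8)) = -41*(-74 + (-8 + 3*8)) = -41*(-74 + (-8 + 24)) = -41*(-74 + 16) = -41*(-58) = -1*(-2378) = 2378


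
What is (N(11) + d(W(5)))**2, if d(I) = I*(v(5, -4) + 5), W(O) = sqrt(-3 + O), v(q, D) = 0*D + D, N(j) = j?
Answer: (11 + sqrt(2))**2 ≈ 154.11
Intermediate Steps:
v(q, D) = D (v(q, D) = 0 + D = D)
d(I) = I (d(I) = I*(-4 + 5) = I*1 = I)
(N(11) + d(W(5)))**2 = (11 + sqrt(-3 + 5))**2 = (11 + sqrt(2))**2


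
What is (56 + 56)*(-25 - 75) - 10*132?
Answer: -12520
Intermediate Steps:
(56 + 56)*(-25 - 75) - 10*132 = 112*(-100) - 1320 = -11200 - 1320 = -12520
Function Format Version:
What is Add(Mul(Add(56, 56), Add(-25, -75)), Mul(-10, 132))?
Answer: -12520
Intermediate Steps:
Add(Mul(Add(56, 56), Add(-25, -75)), Mul(-10, 132)) = Add(Mul(112, -100), -1320) = Add(-11200, -1320) = -12520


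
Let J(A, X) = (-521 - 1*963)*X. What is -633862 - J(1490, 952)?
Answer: 778906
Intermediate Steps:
J(A, X) = -1484*X (J(A, X) = (-521 - 963)*X = -1484*X)
-633862 - J(1490, 952) = -633862 - (-1484)*952 = -633862 - 1*(-1412768) = -633862 + 1412768 = 778906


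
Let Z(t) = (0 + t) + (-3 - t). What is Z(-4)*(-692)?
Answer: 2076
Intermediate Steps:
Z(t) = -3 (Z(t) = t + (-3 - t) = -3)
Z(-4)*(-692) = -3*(-692) = 2076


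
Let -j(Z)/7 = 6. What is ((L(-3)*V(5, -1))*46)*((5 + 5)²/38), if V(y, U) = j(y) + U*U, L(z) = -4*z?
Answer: -1131600/19 ≈ -59558.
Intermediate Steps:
j(Z) = -42 (j(Z) = -7*6 = -42)
V(y, U) = -42 + U² (V(y, U) = -42 + U*U = -42 + U²)
((L(-3)*V(5, -1))*46)*((5 + 5)²/38) = (((-4*(-3))*(-42 + (-1)²))*46)*((5 + 5)²/38) = ((12*(-42 + 1))*46)*(10²*(1/38)) = ((12*(-41))*46)*(100*(1/38)) = -492*46*(50/19) = -22632*50/19 = -1131600/19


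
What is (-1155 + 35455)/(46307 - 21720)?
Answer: 34300/24587 ≈ 1.3950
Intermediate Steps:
(-1155 + 35455)/(46307 - 21720) = 34300/24587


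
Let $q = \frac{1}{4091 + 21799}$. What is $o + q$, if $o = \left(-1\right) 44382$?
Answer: $- \frac{1149049979}{25890} \approx -44382.0$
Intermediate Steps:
$q = \frac{1}{25890} \approx 3.8625 \cdot 10^{-5}$
$o = -44382$
$o + q = -44382 + \frac{1}{25890} = - \frac{1149049979}{25890}$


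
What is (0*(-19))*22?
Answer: 0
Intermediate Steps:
(0*(-19))*22 = 0*22 = 0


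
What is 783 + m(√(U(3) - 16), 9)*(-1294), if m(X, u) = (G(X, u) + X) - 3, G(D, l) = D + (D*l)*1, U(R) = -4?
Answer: 4665 - 28468*I*√5 ≈ 4665.0 - 63656.0*I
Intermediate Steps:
G(D, l) = D + D*l
m(X, u) = -3 + X + X*(1 + u) (m(X, u) = (X*(1 + u) + X) - 3 = (X + X*(1 + u)) - 3 = -3 + X + X*(1 + u))
783 + m(√(U(3) - 16), 9)*(-1294) = 783 + (-3 + √(-4 - 16) + √(-4 - 16)*(1 + 9))*(-1294) = 783 + (-3 + √(-20) + √(-20)*10)*(-1294) = 783 + (-3 + 2*I*√5 + (2*I*√5)*10)*(-1294) = 783 + (-3 + 2*I*√5 + 20*I*√5)*(-1294) = 783 + (-3 + 22*I*√5)*(-1294) = 783 + (3882 - 28468*I*√5) = 4665 - 28468*I*√5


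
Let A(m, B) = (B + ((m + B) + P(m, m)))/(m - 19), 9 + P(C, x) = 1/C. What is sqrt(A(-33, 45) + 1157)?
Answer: sqrt(851062641)/858 ≈ 34.001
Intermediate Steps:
P(C, x) = -9 + 1/C
A(m, B) = (-9 + m + 1/m + 2*B)/(-19 + m) (A(m, B) = (B + ((m + B) + (-9 + 1/m)))/(m - 19) = (B + ((B + m) + (-9 + 1/m)))/(-19 + m) = (B + (-9 + B + m + 1/m))/(-19 + m) = (-9 + m + 1/m + 2*B)/(-19 + m))
sqrt(A(-33, 45) + 1157) = sqrt((1 - 33*(-9 - 33 + 2*45))/((-33)*(-19 - 33)) + 1157) = sqrt(-1/33*(1 - 33*(-9 - 33 + 90))/(-52) + 1157) = sqrt(-1/33*(-1/52)*(1 - 33*48) + 1157) = sqrt(-1/33*(-1/52)*(1 - 1584) + 1157) = sqrt(-1/33*(-1/52)*(-1583) + 1157) = sqrt(-1583/1716 + 1157) = sqrt(1983829/1716) = sqrt(851062641)/858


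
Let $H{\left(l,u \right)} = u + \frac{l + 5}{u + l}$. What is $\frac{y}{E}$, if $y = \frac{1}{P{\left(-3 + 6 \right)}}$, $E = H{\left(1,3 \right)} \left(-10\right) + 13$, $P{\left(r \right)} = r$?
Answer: $- \frac{1}{96} \approx -0.010417$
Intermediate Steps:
$H{\left(l,u \right)} = u + \frac{5 + l}{l + u}$
$E = -32$ ($E = \frac{5 + 1 + 3^{2} + 1 \cdot 3}{1 + 3} \left(-10\right) + 13 = \frac{5 + 1 + 9 + 3}{4} \left(-10\right) + 13 = \frac{1}{4} \cdot 18 \left(-10\right) + 13 = \frac{9}{2} \left(-10\right) + 13 = -45 + 13 = -32$)
$y = \frac{1}{3}$ ($y = \frac{1}{-3 + 6} = \frac{1}{3} \approx 0.33333$)
$\frac{y}{E} = \frac{1}{3 \left(-32\right)} = \frac{1}{3} \left(- \frac{1}{32}\right) = - \frac{1}{96}$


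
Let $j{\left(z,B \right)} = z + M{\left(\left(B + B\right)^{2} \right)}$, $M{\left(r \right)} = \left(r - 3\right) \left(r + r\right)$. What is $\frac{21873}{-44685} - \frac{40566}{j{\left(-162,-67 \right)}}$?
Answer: $- \frac{2350657944502}{4801611586365} \approx -0.48956$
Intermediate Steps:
$M{\left(r \right)} = 2 r \left(-3 + r\right)$ ($M{\left(r \right)} = \left(-3 + r\right) 2 r = 2 r \left(-3 + r\right)$)
$j{\left(z,B \right)} = z + 8 B^{2} \left(-3 + 4 B^{2}\right)$ ($j{\left(z,B \right)} = z + 2 \left(B + B\right)^{2} \left(-3 + \left(B + B\right)^{2}\right) = z + 2 \left(2 B\right)^{2} \left(-3 + \left(2 B\right)^{2}\right) = z + 2 \cdot 4 B^{2} \left(-3 + 4 B^{2}\right) = z + 8 B^{2} \left(-3 + 4 B^{2}\right)$)
$\frac{21873}{-44685} - \frac{40566}{j{\left(-162,-67 \right)}} = \frac{21873}{-44685} - \frac{40566}{-162 - 24 \left(-67\right)^{2} + 32 \left(-67\right)^{4}} = 21873 \left(- \frac{1}{44685}\right) - \frac{40566}{-162 - 107736 + 32 \cdot 20151121} = - \frac{7291}{14895} - \frac{40566}{-162 - 107736 + 644835872} = - \frac{7291}{14895} - \frac{40566}{644727974} = - \frac{7291}{14895} - \frac{20283}{322363987} = - \frac{2350657944502}{4801611586365}$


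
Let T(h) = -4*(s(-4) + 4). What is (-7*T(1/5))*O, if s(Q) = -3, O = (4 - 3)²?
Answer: 28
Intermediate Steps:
O = 1 (O = 1² = 1)
T(h) = -4 (T(h) = -4*(-3 + 4) = -4*1 = -4)
(-7*T(1/5))*O = -7*(-4)*1 = 28*1 = 28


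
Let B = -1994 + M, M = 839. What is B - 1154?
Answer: -2309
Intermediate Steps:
B = -1155 (B = -1994 + 839 = -1155)
B - 1154 = -1155 - 1154 = -2309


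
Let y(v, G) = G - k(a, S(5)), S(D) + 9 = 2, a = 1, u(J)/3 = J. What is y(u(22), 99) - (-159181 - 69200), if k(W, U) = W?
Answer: 228479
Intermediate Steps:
u(J) = 3*J
S(D) = -7 (S(D) = -9 + 2 = -7)
y(v, G) = -1 + G (y(v, G) = G - 1*1 = G - 1 = -1 + G)
y(u(22), 99) - (-159181 - 69200) = (-1 + 99) - (-159181 - 69200) = 98 - 1*(-228381) = 98 + 228381 = 228479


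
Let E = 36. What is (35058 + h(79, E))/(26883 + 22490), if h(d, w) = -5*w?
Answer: 34878/49373 ≈ 0.70642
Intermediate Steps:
(35058 + h(79, E))/(26883 + 22490) = (35058 - 5*36)/(26883 + 22490) = (35058 - 180)/49373 = 34878*(1/49373) = 34878/49373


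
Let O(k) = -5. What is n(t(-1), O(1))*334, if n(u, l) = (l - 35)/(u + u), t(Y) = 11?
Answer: -6680/11 ≈ -607.27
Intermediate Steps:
n(u, l) = (-35 + l)/(2*u) (n(u, l) = (-35 + l)/((2*u)) = (-35 + l)*(1/(2*u)) = (-35 + l)/(2*u))
n(t(-1), O(1))*334 = ((½)*(-35 - 5)/11)*334 = ((½)*(1/11)*(-40))*334 = -20/11*334 = -6680/11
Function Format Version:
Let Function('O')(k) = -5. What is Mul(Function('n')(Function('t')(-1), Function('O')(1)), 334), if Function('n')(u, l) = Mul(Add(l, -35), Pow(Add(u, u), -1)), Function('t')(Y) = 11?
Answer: Rational(-6680, 11) ≈ -607.27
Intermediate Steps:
Function('n')(u, l) = Mul(Rational(1, 2), Pow(u, -1), Add(-35, l)) (Function('n')(u, l) = Mul(Add(-35, l), Pow(Mul(2, u), -1)) = Mul(Add(-35, l), Mul(Rational(1, 2), Pow(u, -1))) = Mul(Rational(1, 2), Pow(u, -1), Add(-35, l)))
Mul(Function('n')(Function('t')(-1), Function('O')(1)), 334) = Mul(Mul(Rational(1, 2), Pow(11, -1), Add(-35, -5)), 334) = Mul(Mul(Rational(1, 2), Rational(1, 11), -40), 334) = Mul(Rational(-20, 11), 334) = Rational(-6680, 11)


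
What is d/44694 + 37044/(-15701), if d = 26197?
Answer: -177760777/100248642 ≈ -1.7732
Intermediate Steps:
d/44694 + 37044/(-15701) = 26197/44694 + 37044/(-15701) = 26197*(1/44694) + 37044*(-1/15701) = 26197/44694 - 5292/2243 = -177760777/100248642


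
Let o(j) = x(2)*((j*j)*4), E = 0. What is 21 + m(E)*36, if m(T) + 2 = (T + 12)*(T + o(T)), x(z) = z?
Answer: -51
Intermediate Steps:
o(j) = 8*j² (o(j) = 2*((j*j)*4) = 2*(j²*4) = 2*(4*j²) = 8*j²)
m(T) = -2 + (12 + T)*(T + 8*T²) (m(T) = -2 + (T + 12)*(T + 8*T²) = -2 + (12 + T)*(T + 8*T²))
21 + m(E)*36 = 21 + (-2 + 8*0³ + 12*0 + 97*0²)*36 = 21 + (-2 + 8*0 + 0 + 97*0)*36 = 21 + (-2 + 0 + 0 + 0)*36 = 21 - 2*36 = 21 - 72 = -51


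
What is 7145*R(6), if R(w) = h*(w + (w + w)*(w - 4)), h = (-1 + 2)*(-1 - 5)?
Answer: -1286100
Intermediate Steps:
h = -6 (h = 1*(-6) = -6)
R(w) = -6*w - 12*w*(-4 + w) (R(w) = -6*(w + (w + w)*(w - 4)) = -6*(w + (2*w)*(-4 + w)) = -6*(w + 2*w*(-4 + w)) = -6*w - 12*w*(-4 + w))
7145*R(6) = 7145*(6*6*(7 - 2*6)) = 7145*(6*6*(7 - 12)) = 7145*(6*6*(-5)) = 7145*(-180) = -1286100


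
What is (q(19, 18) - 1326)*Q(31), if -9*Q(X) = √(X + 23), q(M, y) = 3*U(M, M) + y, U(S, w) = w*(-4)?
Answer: 512*√6 ≈ 1254.1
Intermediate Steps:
U(S, w) = -4*w
q(M, y) = y - 12*M (q(M, y) = 3*(-4*M) + y = -12*M + y = y - 12*M)
Q(X) = -√(23 + X)/9 (Q(X) = -√(X + 23)/9 = -√(23 + X)/9)
(q(19, 18) - 1326)*Q(31) = ((18 - 12*19) - 1326)*(-√(23 + 31)/9) = ((18 - 228) - 1326)*(-√6/3) = (-210 - 1326)*(-√6/3) = -(-512)*√6 = 512*√6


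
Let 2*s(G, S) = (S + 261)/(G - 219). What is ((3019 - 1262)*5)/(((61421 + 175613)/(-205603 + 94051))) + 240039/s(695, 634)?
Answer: 21264661992/84655 ≈ 2.5119e+5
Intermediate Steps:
s(G, S) = (261 + S)/(2*(-219 + G)) (s(G, S) = ((S + 261)/(G - 219))/2 = ((261 + S)/(-219 + G))/2 = (261 + S)/(2*(-219 + G)))
((3019 - 1262)*5)/(((61421 + 175613)/(-205603 + 94051))) + 240039/s(695, 634) = ((3019 - 1262)*5)/(((61421 + 175613)/(-205603 + 94051))) + 240039/(((261 + 634)/(2*(-219 + 695)))) = (1757*5)/((237034/(-111552))) + 240039/(((½)*895/476)) = 8785/((237034*(-1/111552))) + 240039/(((½)*(1/476)*895)) = 8785/(-16931/7968) + 240039/(895/952) = 8785*(-7968/16931) + 240039*(952/895) = -69998880/16931 + 1276632/5 = 21264661992/84655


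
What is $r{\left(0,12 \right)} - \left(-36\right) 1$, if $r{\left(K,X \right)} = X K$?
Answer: $36$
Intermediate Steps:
$r{\left(K,X \right)} = K X$
$r{\left(0,12 \right)} - \left(-36\right) 1 = 0 \cdot 12 - \left(-36\right) 1 = 0 - -36 = 0 + 36 = 36$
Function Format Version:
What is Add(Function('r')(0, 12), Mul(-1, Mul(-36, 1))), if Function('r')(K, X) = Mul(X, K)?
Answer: 36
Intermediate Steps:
Function('r')(K, X) = Mul(K, X)
Add(Function('r')(0, 12), Mul(-1, Mul(-36, 1))) = Add(Mul(0, 12), Mul(-1, Mul(-36, 1))) = Add(0, Mul(-1, -36)) = Add(0, 36) = 36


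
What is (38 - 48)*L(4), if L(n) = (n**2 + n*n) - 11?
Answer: -210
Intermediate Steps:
L(n) = -11 + 2*n**2 (L(n) = (n**2 + n**2) - 11 = 2*n**2 - 11 = -11 + 2*n**2)
(38 - 48)*L(4) = (38 - 48)*(-11 + 2*4**2) = -10*(-11 + 2*16) = -10*(-11 + 32) = -10*21 = -210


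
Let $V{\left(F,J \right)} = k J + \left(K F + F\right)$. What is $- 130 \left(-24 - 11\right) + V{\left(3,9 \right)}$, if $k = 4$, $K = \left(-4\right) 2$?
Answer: $4565$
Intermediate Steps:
$K = -8$
$V{\left(F,J \right)} = - 7 F + 4 J$ ($V{\left(F,J \right)} = 4 J + \left(- 8 F + F\right) = 4 J - 7 F = - 7 F + 4 J$)
$- 130 \left(-24 - 11\right) + V{\left(3,9 \right)} = - 130 \left(-24 - 11\right) + \left(\left(-7\right) 3 + 4 \cdot 9\right) = - 130 \left(-24 - 11\right) + \left(-21 + 36\right) = \left(-130\right) \left(-35\right) + 15 = 4550 + 15 = 4565$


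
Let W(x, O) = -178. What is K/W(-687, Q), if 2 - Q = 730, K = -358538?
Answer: 179269/89 ≈ 2014.3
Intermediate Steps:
Q = -728 (Q = 2 - 1*730 = 2 - 730 = -728)
K/W(-687, Q) = -358538/(-178) = -358538*(-1/178) = 179269/89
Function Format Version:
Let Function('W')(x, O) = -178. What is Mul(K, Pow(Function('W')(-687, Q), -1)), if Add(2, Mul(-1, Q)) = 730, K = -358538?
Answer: Rational(179269, 89) ≈ 2014.3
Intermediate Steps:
Q = -728 (Q = Add(2, Mul(-1, 730)) = Add(2, -730) = -728)
Mul(K, Pow(Function('W')(-687, Q), -1)) = Mul(-358538, Pow(-178, -1)) = Mul(-358538, Rational(-1, 178)) = Rational(179269, 89)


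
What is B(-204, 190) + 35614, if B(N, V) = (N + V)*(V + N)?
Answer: 35810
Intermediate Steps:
B(N, V) = (N + V)**2 (B(N, V) = (N + V)*(N + V) = (N + V)**2)
B(-204, 190) + 35614 = (-204 + 190)**2 + 35614 = (-14)**2 + 35614 = 196 + 35614 = 35810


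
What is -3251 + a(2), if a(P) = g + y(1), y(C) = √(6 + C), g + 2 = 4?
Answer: -3249 + √7 ≈ -3246.4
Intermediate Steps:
g = 2 (g = -2 + 4 = 2)
a(P) = 2 + √7 (a(P) = 2 + √(6 + 1) = 2 + √7)
-3251 + a(2) = -3251 + (2 + √7) = -3249 + √7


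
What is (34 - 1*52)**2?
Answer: 324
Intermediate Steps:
(34 - 1*52)**2 = (34 - 52)**2 = (-18)**2 = 324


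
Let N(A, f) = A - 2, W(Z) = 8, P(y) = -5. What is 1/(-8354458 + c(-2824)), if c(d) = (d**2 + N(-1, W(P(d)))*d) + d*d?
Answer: 1/7603966 ≈ 1.3151e-7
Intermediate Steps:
N(A, f) = -2 + A
c(d) = -3*d + 2*d**2 (c(d) = (d**2 + (-2 - 1)*d) + d*d = (d**2 - 3*d) + d**2 = -3*d + 2*d**2)
1/(-8354458 + c(-2824)) = 1/(-8354458 - 2824*(-3 + 2*(-2824))) = 1/(-8354458 - 2824*(-3 - 5648)) = 1/(-8354458 - 2824*(-5651)) = 1/(-8354458 + 15958424) = 1/7603966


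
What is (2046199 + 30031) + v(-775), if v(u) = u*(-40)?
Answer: 2107230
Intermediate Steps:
v(u) = -40*u
(2046199 + 30031) + v(-775) = (2046199 + 30031) - 40*(-775) = 2076230 + 31000 = 2107230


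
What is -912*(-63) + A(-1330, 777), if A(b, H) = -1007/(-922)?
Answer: 52975439/922 ≈ 57457.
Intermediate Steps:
A(b, H) = 1007/922 (A(b, H) = -1007*(-1/922) = 1007/922)
-912*(-63) + A(-1330, 777) = -912*(-63) + 1007/922 = 57456 + 1007/922 = 52975439/922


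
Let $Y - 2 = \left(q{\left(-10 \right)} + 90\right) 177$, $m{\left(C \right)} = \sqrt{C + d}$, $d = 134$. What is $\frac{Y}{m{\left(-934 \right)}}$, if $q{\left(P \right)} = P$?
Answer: $- \frac{7081 i \sqrt{2}}{20} \approx - 500.7 i$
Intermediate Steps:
$m{\left(C \right)} = \sqrt{134 + C}$ ($m{\left(C \right)} = \sqrt{C + 134} = \sqrt{134 + C}$)
$Y = 14162$ ($Y = 2 + \left(-10 + 90\right) 177 = 2 + 80 \cdot 177 = 2 + 14160 = 14162$)
$\frac{Y}{m{\left(-934 \right)}} = \frac{14162}{\sqrt{134 - 934}} = \frac{14162}{\sqrt{-800}} = \frac{14162}{20 i \sqrt{2}} = 14162 \left(- \frac{i \sqrt{2}}{40}\right) = - \frac{7081 i \sqrt{2}}{20}$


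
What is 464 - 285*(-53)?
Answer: 15569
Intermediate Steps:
464 - 285*(-53) = 464 - 1*(-15105) = 464 + 15105 = 15569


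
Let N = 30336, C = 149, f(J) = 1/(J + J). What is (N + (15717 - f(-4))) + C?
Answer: 369617/8 ≈ 46202.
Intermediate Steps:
f(J) = 1/(2*J)
(N + (15717 - f(-4))) + C = (30336 + (15717 - 1/(2*(-4)))) + 149 = (30336 + (15717 - (-1)/(2*4))) + 149 = (30336 + (15717 - 1*(-1/8))) + 149 = (30336 + (15717 + 1/8)) + 149 = (30336 + 125737/8) + 149 = 368425/8 + 149 = 369617/8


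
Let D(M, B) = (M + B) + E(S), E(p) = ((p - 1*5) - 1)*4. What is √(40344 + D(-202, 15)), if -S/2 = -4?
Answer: √40165 ≈ 200.41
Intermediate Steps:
S = 8 (S = -2*(-4) = 8)
E(p) = -24 + 4*p (E(p) = ((p - 5) - 1)*4 = ((-5 + p) - 1)*4 = (-6 + p)*4 = -24 + 4*p)
D(M, B) = 8 + B + M (D(M, B) = (M + B) + (-24 + 4*8) = (B + M) + (-24 + 32) = (B + M) + 8 = 8 + B + M)
√(40344 + D(-202, 15)) = √(40344 + (8 + 15 - 202)) = √(40344 - 179) = √40165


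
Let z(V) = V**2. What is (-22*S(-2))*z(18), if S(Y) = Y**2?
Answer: -28512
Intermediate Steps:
(-22*S(-2))*z(18) = -22*(-2)**2*18**2 = -22*4*324 = -88*324 = -28512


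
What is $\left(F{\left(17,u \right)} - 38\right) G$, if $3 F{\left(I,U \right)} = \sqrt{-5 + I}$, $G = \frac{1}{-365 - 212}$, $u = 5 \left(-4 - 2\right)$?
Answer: $\frac{38}{577} - \frac{2 \sqrt{3}}{1731} \approx 0.063857$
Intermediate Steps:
$u = -30$ ($u = 5 \left(-6\right) = -30$)
$G = - \frac{1}{577}$ ($G = \frac{1}{-577} = - \frac{1}{577} \approx -0.0017331$)
$F{\left(I,U \right)} = \frac{\sqrt{-5 + I}}{3}$
$\left(F{\left(17,u \right)} - 38\right) G = \left(\frac{\sqrt{-5 + 17}}{3} - 38\right) \left(- \frac{1}{577}\right) = \left(\frac{\sqrt{12}}{3} - 38\right) \left(- \frac{1}{577}\right) = \left(\frac{2 \sqrt{3}}{3} - 38\right) \left(- \frac{1}{577}\right) = \left(-38 + \frac{2 \sqrt{3}}{3}\right) \left(- \frac{1}{577}\right) = \frac{38}{577} - \frac{2 \sqrt{3}}{1731}$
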